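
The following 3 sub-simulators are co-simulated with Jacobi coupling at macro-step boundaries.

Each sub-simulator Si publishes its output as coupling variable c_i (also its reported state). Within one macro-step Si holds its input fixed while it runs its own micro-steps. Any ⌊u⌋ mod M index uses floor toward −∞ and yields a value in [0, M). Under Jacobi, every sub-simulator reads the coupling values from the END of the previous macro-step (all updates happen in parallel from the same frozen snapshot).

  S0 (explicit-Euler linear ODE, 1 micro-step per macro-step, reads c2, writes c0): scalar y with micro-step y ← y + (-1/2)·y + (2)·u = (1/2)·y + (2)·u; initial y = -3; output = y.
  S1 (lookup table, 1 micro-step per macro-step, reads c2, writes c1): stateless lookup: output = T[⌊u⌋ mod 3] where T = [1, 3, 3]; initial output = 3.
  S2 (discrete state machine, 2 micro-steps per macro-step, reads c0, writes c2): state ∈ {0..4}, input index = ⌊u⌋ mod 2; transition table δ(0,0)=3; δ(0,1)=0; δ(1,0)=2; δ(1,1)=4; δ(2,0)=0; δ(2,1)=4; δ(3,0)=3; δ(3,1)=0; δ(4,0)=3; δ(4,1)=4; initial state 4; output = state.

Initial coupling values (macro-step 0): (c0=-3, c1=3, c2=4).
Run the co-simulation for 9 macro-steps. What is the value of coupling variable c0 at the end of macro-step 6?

macro 1: S0 reads c2=4 → after 1×micro: 13/2; S1 reads c2=4 → after 1×micro: 3; S2 reads c0=-3 → after 2×micro: 4 ⇒ (c0=13/2, c1=3, c2=4)
macro 2: S0 reads c2=4 → after 1×micro: 45/4; S1 reads c2=4 → after 1×micro: 3; S2 reads c0=13/2 → after 2×micro: 3 ⇒ (c0=45/4, c1=3, c2=3)
macro 3: S0 reads c2=3 → after 1×micro: 93/8; S1 reads c2=3 → after 1×micro: 1; S2 reads c0=45/4 → after 2×micro: 0 ⇒ (c0=93/8, c1=1, c2=0)
macro 4: S0 reads c2=0 → after 1×micro: 93/16; S1 reads c2=0 → after 1×micro: 1; S2 reads c0=93/8 → after 2×micro: 0 ⇒ (c0=93/16, c1=1, c2=0)
macro 5: S0 reads c2=0 → after 1×micro: 93/32; S1 reads c2=0 → after 1×micro: 1; S2 reads c0=93/16 → after 2×micro: 0 ⇒ (c0=93/32, c1=1, c2=0)
macro 6: S0 reads c2=0 → after 1×micro: 93/64; S1 reads c2=0 → after 1×micro: 1; S2 reads c0=93/32 → after 2×micro: 3 ⇒ (c0=93/64, c1=1, c2=3)
macro 7: S0 reads c2=3 → after 1×micro: 861/128; S1 reads c2=3 → after 1×micro: 1; S2 reads c0=93/64 → after 2×micro: 0 ⇒ (c0=861/128, c1=1, c2=0)
macro 8: S0 reads c2=0 → after 1×micro: 861/256; S1 reads c2=0 → after 1×micro: 1; S2 reads c0=861/128 → after 2×micro: 3 ⇒ (c0=861/256, c1=1, c2=3)
macro 9: S0 reads c2=3 → after 1×micro: 3933/512; S1 reads c2=3 → after 1×micro: 1; S2 reads c0=861/256 → after 2×micro: 0 ⇒ (c0=3933/512, c1=1, c2=0)

c0 at macro-step 6 = 93/64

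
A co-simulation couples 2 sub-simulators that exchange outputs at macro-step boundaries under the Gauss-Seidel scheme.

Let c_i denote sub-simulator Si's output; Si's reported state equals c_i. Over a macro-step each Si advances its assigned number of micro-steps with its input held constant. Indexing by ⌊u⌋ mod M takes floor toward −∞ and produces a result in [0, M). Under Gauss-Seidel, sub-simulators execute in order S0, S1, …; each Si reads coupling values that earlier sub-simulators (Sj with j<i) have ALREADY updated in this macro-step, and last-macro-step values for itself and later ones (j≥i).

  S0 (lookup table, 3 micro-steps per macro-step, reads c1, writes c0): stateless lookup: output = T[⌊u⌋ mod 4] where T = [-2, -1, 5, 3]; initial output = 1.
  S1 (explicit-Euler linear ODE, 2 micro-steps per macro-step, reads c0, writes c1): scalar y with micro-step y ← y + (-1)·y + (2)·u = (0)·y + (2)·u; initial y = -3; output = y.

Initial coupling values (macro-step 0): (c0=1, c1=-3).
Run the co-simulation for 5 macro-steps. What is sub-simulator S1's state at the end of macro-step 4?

S1 state at macro-step 4 = 10

macro 1: S0 reads c1=-3 → after 3×micro: -1; S1 reads c0=-1 → after 2×micro: -2 ⇒ (c0=-1, c1=-2)
macro 2: S0 reads c1=-2 → after 3×micro: 5; S1 reads c0=5 → after 2×micro: 10 ⇒ (c0=5, c1=10)
macro 3: S0 reads c1=10 → after 3×micro: 5; S1 reads c0=5 → after 2×micro: 10 ⇒ (c0=5, c1=10)
macro 4: S0 reads c1=10 → after 3×micro: 5; S1 reads c0=5 → after 2×micro: 10 ⇒ (c0=5, c1=10)
macro 5: S0 reads c1=10 → after 3×micro: 5; S1 reads c0=5 → after 2×micro: 10 ⇒ (c0=5, c1=10)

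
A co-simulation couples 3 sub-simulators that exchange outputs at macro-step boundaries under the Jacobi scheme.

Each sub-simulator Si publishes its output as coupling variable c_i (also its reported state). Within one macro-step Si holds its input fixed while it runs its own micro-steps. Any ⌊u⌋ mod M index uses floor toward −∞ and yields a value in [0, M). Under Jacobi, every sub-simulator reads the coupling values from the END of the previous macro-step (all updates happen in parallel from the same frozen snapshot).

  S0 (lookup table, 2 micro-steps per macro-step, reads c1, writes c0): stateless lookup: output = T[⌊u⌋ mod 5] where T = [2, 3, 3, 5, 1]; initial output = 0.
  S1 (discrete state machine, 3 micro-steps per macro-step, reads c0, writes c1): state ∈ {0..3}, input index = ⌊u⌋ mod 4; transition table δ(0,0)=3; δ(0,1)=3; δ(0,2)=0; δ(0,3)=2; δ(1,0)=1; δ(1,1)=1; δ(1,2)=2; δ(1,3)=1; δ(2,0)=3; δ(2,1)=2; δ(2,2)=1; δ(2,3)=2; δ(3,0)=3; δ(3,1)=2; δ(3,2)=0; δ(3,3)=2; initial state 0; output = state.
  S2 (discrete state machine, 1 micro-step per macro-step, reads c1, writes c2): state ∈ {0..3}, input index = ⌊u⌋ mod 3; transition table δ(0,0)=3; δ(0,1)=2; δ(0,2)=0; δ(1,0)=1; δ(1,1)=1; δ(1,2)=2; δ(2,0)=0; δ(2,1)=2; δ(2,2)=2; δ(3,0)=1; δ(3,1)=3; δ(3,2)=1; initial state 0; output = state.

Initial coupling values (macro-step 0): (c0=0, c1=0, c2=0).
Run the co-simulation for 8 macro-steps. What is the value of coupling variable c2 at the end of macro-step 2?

c2 at macro-step 2 = 1

macro 1: S0 reads c1=0 → after 2×micro: 2; S1 reads c0=0 → after 3×micro: 3; S2 reads c1=0 → after 1×micro: 3 ⇒ (c0=2, c1=3, c2=3)
macro 2: S0 reads c1=3 → after 2×micro: 5; S1 reads c0=2 → after 3×micro: 0; S2 reads c1=3 → after 1×micro: 1 ⇒ (c0=5, c1=0, c2=1)
macro 3: S0 reads c1=0 → after 2×micro: 2; S1 reads c0=5 → after 3×micro: 2; S2 reads c1=0 → after 1×micro: 1 ⇒ (c0=2, c1=2, c2=1)
macro 4: S0 reads c1=2 → after 2×micro: 3; S1 reads c0=2 → after 3×micro: 1; S2 reads c1=2 → after 1×micro: 2 ⇒ (c0=3, c1=1, c2=2)
macro 5: S0 reads c1=1 → after 2×micro: 3; S1 reads c0=3 → after 3×micro: 1; S2 reads c1=1 → after 1×micro: 2 ⇒ (c0=3, c1=1, c2=2)
macro 6: S0 reads c1=1 → after 2×micro: 3; S1 reads c0=3 → after 3×micro: 1; S2 reads c1=1 → after 1×micro: 2 ⇒ (c0=3, c1=1, c2=2)
macro 7: S0 reads c1=1 → after 2×micro: 3; S1 reads c0=3 → after 3×micro: 1; S2 reads c1=1 → after 1×micro: 2 ⇒ (c0=3, c1=1, c2=2)
macro 8: S0 reads c1=1 → after 2×micro: 3; S1 reads c0=3 → after 3×micro: 1; S2 reads c1=1 → after 1×micro: 2 ⇒ (c0=3, c1=1, c2=2)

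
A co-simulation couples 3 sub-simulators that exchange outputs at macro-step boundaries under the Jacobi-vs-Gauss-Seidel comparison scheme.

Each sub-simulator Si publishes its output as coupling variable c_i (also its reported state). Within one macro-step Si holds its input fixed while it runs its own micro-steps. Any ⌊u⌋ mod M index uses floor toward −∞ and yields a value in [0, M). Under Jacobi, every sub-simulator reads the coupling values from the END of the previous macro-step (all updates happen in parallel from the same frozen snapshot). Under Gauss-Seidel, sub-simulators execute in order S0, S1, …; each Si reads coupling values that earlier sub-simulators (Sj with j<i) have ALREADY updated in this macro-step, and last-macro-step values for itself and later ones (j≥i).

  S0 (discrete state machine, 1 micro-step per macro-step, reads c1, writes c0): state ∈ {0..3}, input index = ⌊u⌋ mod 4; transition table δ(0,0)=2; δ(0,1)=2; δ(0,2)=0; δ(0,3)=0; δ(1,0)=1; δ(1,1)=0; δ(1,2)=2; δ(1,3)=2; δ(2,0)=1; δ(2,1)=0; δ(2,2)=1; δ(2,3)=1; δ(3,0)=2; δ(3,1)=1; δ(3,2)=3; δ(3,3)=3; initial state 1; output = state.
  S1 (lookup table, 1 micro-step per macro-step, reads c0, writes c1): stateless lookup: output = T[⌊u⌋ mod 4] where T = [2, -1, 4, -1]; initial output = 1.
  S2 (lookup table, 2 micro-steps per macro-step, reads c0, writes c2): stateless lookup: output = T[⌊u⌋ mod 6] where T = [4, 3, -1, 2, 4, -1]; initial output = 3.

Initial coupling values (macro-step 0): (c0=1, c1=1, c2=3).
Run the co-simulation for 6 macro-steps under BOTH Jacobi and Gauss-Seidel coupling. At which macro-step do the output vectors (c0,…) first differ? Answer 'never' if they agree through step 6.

first divergence at macro-step: 1

[Jacobi] macro 1: S0 reads c1=1 → after 1×micro: 0; S1 reads c0=1 → after 1×micro: -1; S2 reads c0=1 → after 2×micro: 3 ⇒ (c0=0, c1=-1, c2=3)
[Jacobi] macro 2: S0 reads c1=-1 → after 1×micro: 0; S1 reads c0=0 → after 1×micro: 2; S2 reads c0=0 → after 2×micro: 4 ⇒ (c0=0, c1=2, c2=4)
[Jacobi] macro 3: S0 reads c1=2 → after 1×micro: 0; S1 reads c0=0 → after 1×micro: 2; S2 reads c0=0 → after 2×micro: 4 ⇒ (c0=0, c1=2, c2=4)
[Jacobi] macro 4: S0 reads c1=2 → after 1×micro: 0; S1 reads c0=0 → after 1×micro: 2; S2 reads c0=0 → after 2×micro: 4 ⇒ (c0=0, c1=2, c2=4)
[Jacobi] macro 5: S0 reads c1=2 → after 1×micro: 0; S1 reads c0=0 → after 1×micro: 2; S2 reads c0=0 → after 2×micro: 4 ⇒ (c0=0, c1=2, c2=4)
[Jacobi] macro 6: S0 reads c1=2 → after 1×micro: 0; S1 reads c0=0 → after 1×micro: 2; S2 reads c0=0 → after 2×micro: 4 ⇒ (c0=0, c1=2, c2=4)
[Gauss-Seidel] macro 1: S0 reads c1=1 → after 1×micro: 0; S1 reads c0=0 → after 1×micro: 2; S2 reads c0=0 → after 2×micro: 4 ⇒ (c0=0, c1=2, c2=4)
[Gauss-Seidel] macro 2: S0 reads c1=2 → after 1×micro: 0; S1 reads c0=0 → after 1×micro: 2; S2 reads c0=0 → after 2×micro: 4 ⇒ (c0=0, c1=2, c2=4)
[Gauss-Seidel] macro 3: S0 reads c1=2 → after 1×micro: 0; S1 reads c0=0 → after 1×micro: 2; S2 reads c0=0 → after 2×micro: 4 ⇒ (c0=0, c1=2, c2=4)
[Gauss-Seidel] macro 4: S0 reads c1=2 → after 1×micro: 0; S1 reads c0=0 → after 1×micro: 2; S2 reads c0=0 → after 2×micro: 4 ⇒ (c0=0, c1=2, c2=4)
[Gauss-Seidel] macro 5: S0 reads c1=2 → after 1×micro: 0; S1 reads c0=0 → after 1×micro: 2; S2 reads c0=0 → after 2×micro: 4 ⇒ (c0=0, c1=2, c2=4)
[Gauss-Seidel] macro 6: S0 reads c1=2 → after 1×micro: 0; S1 reads c0=0 → after 1×micro: 2; S2 reads c0=0 → after 2×micro: 4 ⇒ (c0=0, c1=2, c2=4)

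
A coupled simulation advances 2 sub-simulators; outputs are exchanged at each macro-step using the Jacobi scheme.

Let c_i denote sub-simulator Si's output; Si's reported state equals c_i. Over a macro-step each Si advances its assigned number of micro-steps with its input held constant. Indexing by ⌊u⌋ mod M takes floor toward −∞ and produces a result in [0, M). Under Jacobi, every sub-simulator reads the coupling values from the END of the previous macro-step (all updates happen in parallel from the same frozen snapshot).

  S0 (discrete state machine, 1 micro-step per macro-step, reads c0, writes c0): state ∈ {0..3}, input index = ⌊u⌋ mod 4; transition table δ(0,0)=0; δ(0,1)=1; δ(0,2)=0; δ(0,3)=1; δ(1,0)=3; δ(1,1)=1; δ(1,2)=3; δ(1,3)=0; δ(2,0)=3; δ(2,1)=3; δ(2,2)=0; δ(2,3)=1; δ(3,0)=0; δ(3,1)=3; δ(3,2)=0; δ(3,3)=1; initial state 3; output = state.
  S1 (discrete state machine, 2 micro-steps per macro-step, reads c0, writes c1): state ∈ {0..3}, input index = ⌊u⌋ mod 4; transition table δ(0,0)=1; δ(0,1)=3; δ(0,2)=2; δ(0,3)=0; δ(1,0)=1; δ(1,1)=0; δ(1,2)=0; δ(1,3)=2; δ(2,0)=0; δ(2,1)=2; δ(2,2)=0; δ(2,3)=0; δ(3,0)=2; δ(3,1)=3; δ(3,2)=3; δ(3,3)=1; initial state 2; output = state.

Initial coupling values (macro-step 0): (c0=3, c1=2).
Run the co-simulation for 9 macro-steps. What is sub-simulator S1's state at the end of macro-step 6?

macro 1: S0 reads c0=3 → after 1×micro: 1; S1 reads c0=3 → after 2×micro: 0 ⇒ (c0=1, c1=0)
macro 2: S0 reads c0=1 → after 1×micro: 1; S1 reads c0=1 → after 2×micro: 3 ⇒ (c0=1, c1=3)
macro 3: S0 reads c0=1 → after 1×micro: 1; S1 reads c0=1 → after 2×micro: 3 ⇒ (c0=1, c1=3)
macro 4: S0 reads c0=1 → after 1×micro: 1; S1 reads c0=1 → after 2×micro: 3 ⇒ (c0=1, c1=3)
macro 5: S0 reads c0=1 → after 1×micro: 1; S1 reads c0=1 → after 2×micro: 3 ⇒ (c0=1, c1=3)
macro 6: S0 reads c0=1 → after 1×micro: 1; S1 reads c0=1 → after 2×micro: 3 ⇒ (c0=1, c1=3)
macro 7: S0 reads c0=1 → after 1×micro: 1; S1 reads c0=1 → after 2×micro: 3 ⇒ (c0=1, c1=3)
macro 8: S0 reads c0=1 → after 1×micro: 1; S1 reads c0=1 → after 2×micro: 3 ⇒ (c0=1, c1=3)
macro 9: S0 reads c0=1 → after 1×micro: 1; S1 reads c0=1 → after 2×micro: 3 ⇒ (c0=1, c1=3)

S1 state at macro-step 6 = 3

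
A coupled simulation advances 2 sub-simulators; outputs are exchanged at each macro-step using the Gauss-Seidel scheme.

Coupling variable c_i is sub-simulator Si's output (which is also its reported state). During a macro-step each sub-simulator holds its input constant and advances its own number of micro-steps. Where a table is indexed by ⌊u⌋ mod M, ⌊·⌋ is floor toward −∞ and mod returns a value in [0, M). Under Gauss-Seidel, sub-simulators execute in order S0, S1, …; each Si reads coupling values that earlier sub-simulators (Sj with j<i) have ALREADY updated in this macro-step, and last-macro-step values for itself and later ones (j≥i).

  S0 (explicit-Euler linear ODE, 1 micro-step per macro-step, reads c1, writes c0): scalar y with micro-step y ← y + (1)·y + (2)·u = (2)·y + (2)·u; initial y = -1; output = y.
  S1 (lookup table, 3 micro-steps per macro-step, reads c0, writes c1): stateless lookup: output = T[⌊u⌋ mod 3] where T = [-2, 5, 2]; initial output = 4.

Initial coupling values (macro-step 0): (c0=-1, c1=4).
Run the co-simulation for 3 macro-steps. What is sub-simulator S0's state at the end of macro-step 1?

macro 1: S0 reads c1=4 → after 1×micro: 6; S1 reads c0=6 → after 3×micro: -2 ⇒ (c0=6, c1=-2)
macro 2: S0 reads c1=-2 → after 1×micro: 8; S1 reads c0=8 → after 3×micro: 2 ⇒ (c0=8, c1=2)
macro 3: S0 reads c1=2 → after 1×micro: 20; S1 reads c0=20 → after 3×micro: 2 ⇒ (c0=20, c1=2)

S0 state at macro-step 1 = 6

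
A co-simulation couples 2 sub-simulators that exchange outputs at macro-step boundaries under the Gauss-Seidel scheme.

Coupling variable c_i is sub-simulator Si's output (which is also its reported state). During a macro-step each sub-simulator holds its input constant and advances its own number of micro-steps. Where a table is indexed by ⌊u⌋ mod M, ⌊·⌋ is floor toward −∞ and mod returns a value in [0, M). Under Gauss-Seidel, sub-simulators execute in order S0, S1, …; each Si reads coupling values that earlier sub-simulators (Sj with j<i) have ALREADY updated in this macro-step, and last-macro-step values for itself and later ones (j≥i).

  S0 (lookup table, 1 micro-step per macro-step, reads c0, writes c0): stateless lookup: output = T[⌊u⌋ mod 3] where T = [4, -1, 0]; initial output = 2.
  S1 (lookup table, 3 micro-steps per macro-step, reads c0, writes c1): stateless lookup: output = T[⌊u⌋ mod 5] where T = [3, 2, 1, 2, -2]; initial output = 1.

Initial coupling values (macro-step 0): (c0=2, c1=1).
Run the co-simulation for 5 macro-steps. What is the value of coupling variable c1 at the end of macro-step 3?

macro 1: S0 reads c0=2 → after 1×micro: 0; S1 reads c0=0 → after 3×micro: 3 ⇒ (c0=0, c1=3)
macro 2: S0 reads c0=0 → after 1×micro: 4; S1 reads c0=4 → after 3×micro: -2 ⇒ (c0=4, c1=-2)
macro 3: S0 reads c0=4 → after 1×micro: -1; S1 reads c0=-1 → after 3×micro: -2 ⇒ (c0=-1, c1=-2)
macro 4: S0 reads c0=-1 → after 1×micro: 0; S1 reads c0=0 → after 3×micro: 3 ⇒ (c0=0, c1=3)
macro 5: S0 reads c0=0 → after 1×micro: 4; S1 reads c0=4 → after 3×micro: -2 ⇒ (c0=4, c1=-2)

c1 at macro-step 3 = -2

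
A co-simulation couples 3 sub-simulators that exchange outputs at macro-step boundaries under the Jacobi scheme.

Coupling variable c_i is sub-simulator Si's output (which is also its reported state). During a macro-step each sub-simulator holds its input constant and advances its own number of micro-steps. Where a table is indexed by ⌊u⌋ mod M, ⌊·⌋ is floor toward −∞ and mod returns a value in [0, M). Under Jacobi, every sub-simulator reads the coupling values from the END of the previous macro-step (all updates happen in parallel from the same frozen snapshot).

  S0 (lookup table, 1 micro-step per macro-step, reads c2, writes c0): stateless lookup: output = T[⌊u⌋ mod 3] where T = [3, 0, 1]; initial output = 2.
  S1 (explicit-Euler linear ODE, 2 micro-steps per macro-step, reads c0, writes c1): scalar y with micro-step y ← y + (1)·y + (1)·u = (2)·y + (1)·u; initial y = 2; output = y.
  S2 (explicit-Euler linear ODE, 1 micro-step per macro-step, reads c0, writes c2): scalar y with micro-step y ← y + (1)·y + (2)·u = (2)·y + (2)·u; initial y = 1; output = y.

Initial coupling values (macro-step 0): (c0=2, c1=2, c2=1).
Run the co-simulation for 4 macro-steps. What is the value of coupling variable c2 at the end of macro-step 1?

macro 1: S0 reads c2=1 → after 1×micro: 0; S1 reads c0=2 → after 2×micro: 14; S2 reads c0=2 → after 1×micro: 6 ⇒ (c0=0, c1=14, c2=6)
macro 2: S0 reads c2=6 → after 1×micro: 3; S1 reads c0=0 → after 2×micro: 56; S2 reads c0=0 → after 1×micro: 12 ⇒ (c0=3, c1=56, c2=12)
macro 3: S0 reads c2=12 → after 1×micro: 3; S1 reads c0=3 → after 2×micro: 233; S2 reads c0=3 → after 1×micro: 30 ⇒ (c0=3, c1=233, c2=30)
macro 4: S0 reads c2=30 → after 1×micro: 3; S1 reads c0=3 → after 2×micro: 941; S2 reads c0=3 → after 1×micro: 66 ⇒ (c0=3, c1=941, c2=66)

c2 at macro-step 1 = 6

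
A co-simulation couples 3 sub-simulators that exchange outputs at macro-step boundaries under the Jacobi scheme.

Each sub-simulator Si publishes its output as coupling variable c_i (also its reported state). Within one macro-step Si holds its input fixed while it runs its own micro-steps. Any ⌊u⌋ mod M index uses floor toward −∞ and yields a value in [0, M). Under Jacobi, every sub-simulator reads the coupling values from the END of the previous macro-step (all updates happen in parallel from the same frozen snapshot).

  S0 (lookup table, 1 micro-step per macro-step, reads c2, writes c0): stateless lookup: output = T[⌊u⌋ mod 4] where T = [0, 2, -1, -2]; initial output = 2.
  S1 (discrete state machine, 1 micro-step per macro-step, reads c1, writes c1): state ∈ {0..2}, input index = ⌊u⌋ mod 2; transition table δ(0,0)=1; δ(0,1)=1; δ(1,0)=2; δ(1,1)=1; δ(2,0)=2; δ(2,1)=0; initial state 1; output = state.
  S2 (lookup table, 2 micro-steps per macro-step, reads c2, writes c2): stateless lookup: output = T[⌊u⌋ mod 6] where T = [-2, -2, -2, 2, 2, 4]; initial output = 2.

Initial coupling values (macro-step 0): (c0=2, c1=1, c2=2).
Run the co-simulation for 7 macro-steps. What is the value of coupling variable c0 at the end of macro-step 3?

c0 at macro-step 3 = -1

macro 1: S0 reads c2=2 → after 1×micro: -1; S1 reads c1=1 → after 1×micro: 1; S2 reads c2=2 → after 2×micro: -2 ⇒ (c0=-1, c1=1, c2=-2)
macro 2: S0 reads c2=-2 → after 1×micro: -1; S1 reads c1=1 → after 1×micro: 1; S2 reads c2=-2 → after 2×micro: 2 ⇒ (c0=-1, c1=1, c2=2)
macro 3: S0 reads c2=2 → after 1×micro: -1; S1 reads c1=1 → after 1×micro: 1; S2 reads c2=2 → after 2×micro: -2 ⇒ (c0=-1, c1=1, c2=-2)
macro 4: S0 reads c2=-2 → after 1×micro: -1; S1 reads c1=1 → after 1×micro: 1; S2 reads c2=-2 → after 2×micro: 2 ⇒ (c0=-1, c1=1, c2=2)
macro 5: S0 reads c2=2 → after 1×micro: -1; S1 reads c1=1 → after 1×micro: 1; S2 reads c2=2 → after 2×micro: -2 ⇒ (c0=-1, c1=1, c2=-2)
macro 6: S0 reads c2=-2 → after 1×micro: -1; S1 reads c1=1 → after 1×micro: 1; S2 reads c2=-2 → after 2×micro: 2 ⇒ (c0=-1, c1=1, c2=2)
macro 7: S0 reads c2=2 → after 1×micro: -1; S1 reads c1=1 → after 1×micro: 1; S2 reads c2=2 → after 2×micro: -2 ⇒ (c0=-1, c1=1, c2=-2)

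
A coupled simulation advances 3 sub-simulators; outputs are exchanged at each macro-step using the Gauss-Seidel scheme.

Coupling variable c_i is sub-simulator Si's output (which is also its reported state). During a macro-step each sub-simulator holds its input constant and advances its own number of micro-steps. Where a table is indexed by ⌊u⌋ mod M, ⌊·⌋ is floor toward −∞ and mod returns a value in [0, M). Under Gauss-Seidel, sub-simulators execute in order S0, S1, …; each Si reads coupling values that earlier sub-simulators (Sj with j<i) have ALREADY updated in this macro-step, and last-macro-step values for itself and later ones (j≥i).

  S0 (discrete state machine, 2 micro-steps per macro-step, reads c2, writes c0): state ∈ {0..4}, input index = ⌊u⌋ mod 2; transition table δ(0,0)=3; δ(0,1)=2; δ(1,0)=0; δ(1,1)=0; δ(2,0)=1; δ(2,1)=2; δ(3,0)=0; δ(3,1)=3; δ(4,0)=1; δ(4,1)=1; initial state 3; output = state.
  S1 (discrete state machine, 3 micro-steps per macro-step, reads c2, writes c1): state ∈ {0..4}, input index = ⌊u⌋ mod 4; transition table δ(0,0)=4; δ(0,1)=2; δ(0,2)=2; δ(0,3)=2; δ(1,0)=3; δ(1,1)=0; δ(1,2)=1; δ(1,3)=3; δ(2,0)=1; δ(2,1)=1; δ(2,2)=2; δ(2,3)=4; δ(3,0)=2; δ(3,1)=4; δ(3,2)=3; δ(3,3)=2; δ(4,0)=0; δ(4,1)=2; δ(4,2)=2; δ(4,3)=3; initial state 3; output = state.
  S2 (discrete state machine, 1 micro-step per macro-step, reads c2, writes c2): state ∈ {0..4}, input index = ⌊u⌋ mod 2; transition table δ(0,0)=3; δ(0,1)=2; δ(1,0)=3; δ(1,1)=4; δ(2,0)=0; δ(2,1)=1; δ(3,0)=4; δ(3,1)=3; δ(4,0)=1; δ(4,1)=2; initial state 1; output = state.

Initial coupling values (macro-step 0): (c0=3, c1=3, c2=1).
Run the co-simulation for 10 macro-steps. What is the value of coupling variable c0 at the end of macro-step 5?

macro 1: S0 reads c2=1 → after 2×micro: 3; S1 reads c2=1 → after 3×micro: 1; S2 reads c2=1 → after 1×micro: 4 ⇒ (c0=3, c1=1, c2=4)
macro 2: S0 reads c2=4 → after 2×micro: 3; S1 reads c2=4 → after 3×micro: 1; S2 reads c2=4 → after 1×micro: 1 ⇒ (c0=3, c1=1, c2=1)
macro 3: S0 reads c2=1 → after 2×micro: 3; S1 reads c2=1 → after 3×micro: 1; S2 reads c2=1 → after 1×micro: 4 ⇒ (c0=3, c1=1, c2=4)
macro 4: S0 reads c2=4 → after 2×micro: 3; S1 reads c2=4 → after 3×micro: 1; S2 reads c2=4 → after 1×micro: 1 ⇒ (c0=3, c1=1, c2=1)
macro 5: S0 reads c2=1 → after 2×micro: 3; S1 reads c2=1 → after 3×micro: 1; S2 reads c2=1 → after 1×micro: 4 ⇒ (c0=3, c1=1, c2=4)
macro 6: S0 reads c2=4 → after 2×micro: 3; S1 reads c2=4 → after 3×micro: 1; S2 reads c2=4 → after 1×micro: 1 ⇒ (c0=3, c1=1, c2=1)
macro 7: S0 reads c2=1 → after 2×micro: 3; S1 reads c2=1 → after 3×micro: 1; S2 reads c2=1 → after 1×micro: 4 ⇒ (c0=3, c1=1, c2=4)
macro 8: S0 reads c2=4 → after 2×micro: 3; S1 reads c2=4 → after 3×micro: 1; S2 reads c2=4 → after 1×micro: 1 ⇒ (c0=3, c1=1, c2=1)
macro 9: S0 reads c2=1 → after 2×micro: 3; S1 reads c2=1 → after 3×micro: 1; S2 reads c2=1 → after 1×micro: 4 ⇒ (c0=3, c1=1, c2=4)
macro 10: S0 reads c2=4 → after 2×micro: 3; S1 reads c2=4 → after 3×micro: 1; S2 reads c2=4 → after 1×micro: 1 ⇒ (c0=3, c1=1, c2=1)

c0 at macro-step 5 = 3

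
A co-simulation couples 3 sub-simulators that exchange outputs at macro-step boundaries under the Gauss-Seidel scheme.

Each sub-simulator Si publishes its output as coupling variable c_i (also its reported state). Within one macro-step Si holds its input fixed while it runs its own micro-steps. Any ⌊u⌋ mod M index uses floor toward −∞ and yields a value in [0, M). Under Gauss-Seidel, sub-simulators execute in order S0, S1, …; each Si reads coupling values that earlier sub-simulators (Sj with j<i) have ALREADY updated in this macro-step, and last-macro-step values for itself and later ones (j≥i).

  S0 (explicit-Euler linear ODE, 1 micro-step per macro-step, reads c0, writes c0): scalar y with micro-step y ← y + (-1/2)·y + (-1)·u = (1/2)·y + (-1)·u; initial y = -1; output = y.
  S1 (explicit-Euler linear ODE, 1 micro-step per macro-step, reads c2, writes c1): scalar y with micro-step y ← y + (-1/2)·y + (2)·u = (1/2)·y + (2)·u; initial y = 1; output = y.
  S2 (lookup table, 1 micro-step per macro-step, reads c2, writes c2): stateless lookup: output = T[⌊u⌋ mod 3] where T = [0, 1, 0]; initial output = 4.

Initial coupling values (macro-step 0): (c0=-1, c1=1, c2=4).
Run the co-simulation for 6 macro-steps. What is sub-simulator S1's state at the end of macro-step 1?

S1 state at macro-step 1 = 17/2

macro 1: S0 reads c0=-1 → after 1×micro: 1/2; S1 reads c2=4 → after 1×micro: 17/2; S2 reads c2=4 → after 1×micro: 1 ⇒ (c0=1/2, c1=17/2, c2=1)
macro 2: S0 reads c0=1/2 → after 1×micro: -1/4; S1 reads c2=1 → after 1×micro: 25/4; S2 reads c2=1 → after 1×micro: 1 ⇒ (c0=-1/4, c1=25/4, c2=1)
macro 3: S0 reads c0=-1/4 → after 1×micro: 1/8; S1 reads c2=1 → after 1×micro: 41/8; S2 reads c2=1 → after 1×micro: 1 ⇒ (c0=1/8, c1=41/8, c2=1)
macro 4: S0 reads c0=1/8 → after 1×micro: -1/16; S1 reads c2=1 → after 1×micro: 73/16; S2 reads c2=1 → after 1×micro: 1 ⇒ (c0=-1/16, c1=73/16, c2=1)
macro 5: S0 reads c0=-1/16 → after 1×micro: 1/32; S1 reads c2=1 → after 1×micro: 137/32; S2 reads c2=1 → after 1×micro: 1 ⇒ (c0=1/32, c1=137/32, c2=1)
macro 6: S0 reads c0=1/32 → after 1×micro: -1/64; S1 reads c2=1 → after 1×micro: 265/64; S2 reads c2=1 → after 1×micro: 1 ⇒ (c0=-1/64, c1=265/64, c2=1)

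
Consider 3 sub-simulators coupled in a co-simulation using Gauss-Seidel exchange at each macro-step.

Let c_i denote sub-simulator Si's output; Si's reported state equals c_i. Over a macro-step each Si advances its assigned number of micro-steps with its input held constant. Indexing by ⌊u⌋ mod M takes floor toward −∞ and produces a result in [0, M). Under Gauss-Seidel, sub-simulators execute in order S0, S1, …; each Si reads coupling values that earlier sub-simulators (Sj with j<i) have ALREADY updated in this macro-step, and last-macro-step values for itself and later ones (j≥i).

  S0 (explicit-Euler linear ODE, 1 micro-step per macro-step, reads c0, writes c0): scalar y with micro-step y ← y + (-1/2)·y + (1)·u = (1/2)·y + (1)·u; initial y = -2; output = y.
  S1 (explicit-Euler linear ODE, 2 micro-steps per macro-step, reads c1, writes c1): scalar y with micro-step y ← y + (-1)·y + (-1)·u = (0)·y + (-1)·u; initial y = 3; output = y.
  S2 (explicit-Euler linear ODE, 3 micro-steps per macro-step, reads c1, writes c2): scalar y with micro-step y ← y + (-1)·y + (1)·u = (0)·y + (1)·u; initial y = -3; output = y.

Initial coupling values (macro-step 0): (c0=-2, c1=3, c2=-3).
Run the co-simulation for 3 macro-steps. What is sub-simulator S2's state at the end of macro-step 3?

S2 state at macro-step 3 = -3

macro 1: S0 reads c0=-2 → after 1×micro: -3; S1 reads c1=3 → after 2×micro: -3; S2 reads c1=-3 → after 3×micro: -3 ⇒ (c0=-3, c1=-3, c2=-3)
macro 2: S0 reads c0=-3 → after 1×micro: -9/2; S1 reads c1=-3 → after 2×micro: 3; S2 reads c1=3 → after 3×micro: 3 ⇒ (c0=-9/2, c1=3, c2=3)
macro 3: S0 reads c0=-9/2 → after 1×micro: -27/4; S1 reads c1=3 → after 2×micro: -3; S2 reads c1=-3 → after 3×micro: -3 ⇒ (c0=-27/4, c1=-3, c2=-3)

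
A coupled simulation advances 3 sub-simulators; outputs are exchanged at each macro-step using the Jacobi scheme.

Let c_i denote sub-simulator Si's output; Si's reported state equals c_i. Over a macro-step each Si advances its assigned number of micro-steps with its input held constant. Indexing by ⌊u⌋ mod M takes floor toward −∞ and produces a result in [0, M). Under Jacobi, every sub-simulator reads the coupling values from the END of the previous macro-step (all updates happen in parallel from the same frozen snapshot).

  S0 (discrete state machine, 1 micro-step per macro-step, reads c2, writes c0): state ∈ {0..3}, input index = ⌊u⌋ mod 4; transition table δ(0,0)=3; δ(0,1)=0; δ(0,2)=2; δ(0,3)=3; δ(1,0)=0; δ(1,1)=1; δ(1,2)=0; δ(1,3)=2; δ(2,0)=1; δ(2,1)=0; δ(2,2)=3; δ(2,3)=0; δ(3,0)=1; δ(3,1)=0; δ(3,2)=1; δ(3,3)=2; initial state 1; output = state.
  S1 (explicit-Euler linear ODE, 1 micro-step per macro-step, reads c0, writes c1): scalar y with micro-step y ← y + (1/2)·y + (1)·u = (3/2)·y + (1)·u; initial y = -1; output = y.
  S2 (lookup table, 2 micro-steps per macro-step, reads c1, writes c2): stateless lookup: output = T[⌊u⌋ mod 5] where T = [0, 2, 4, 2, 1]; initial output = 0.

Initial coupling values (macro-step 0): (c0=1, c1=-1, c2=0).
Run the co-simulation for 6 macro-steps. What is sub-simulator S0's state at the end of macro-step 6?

S0 state at macro-step 6 = 3

macro 1: S0 reads c2=0 → after 1×micro: 0; S1 reads c0=1 → after 1×micro: -1/2; S2 reads c1=-1 → after 2×micro: 1 ⇒ (c0=0, c1=-1/2, c2=1)
macro 2: S0 reads c2=1 → after 1×micro: 0; S1 reads c0=0 → after 1×micro: -3/4; S2 reads c1=-1/2 → after 2×micro: 1 ⇒ (c0=0, c1=-3/4, c2=1)
macro 3: S0 reads c2=1 → after 1×micro: 0; S1 reads c0=0 → after 1×micro: -9/8; S2 reads c1=-3/4 → after 2×micro: 1 ⇒ (c0=0, c1=-9/8, c2=1)
macro 4: S0 reads c2=1 → after 1×micro: 0; S1 reads c0=0 → after 1×micro: -27/16; S2 reads c1=-9/8 → after 2×micro: 2 ⇒ (c0=0, c1=-27/16, c2=2)
macro 5: S0 reads c2=2 → after 1×micro: 2; S1 reads c0=0 → after 1×micro: -81/32; S2 reads c1=-27/16 → after 2×micro: 2 ⇒ (c0=2, c1=-81/32, c2=2)
macro 6: S0 reads c2=2 → after 1×micro: 3; S1 reads c0=2 → after 1×micro: -115/64; S2 reads c1=-81/32 → after 2×micro: 4 ⇒ (c0=3, c1=-115/64, c2=4)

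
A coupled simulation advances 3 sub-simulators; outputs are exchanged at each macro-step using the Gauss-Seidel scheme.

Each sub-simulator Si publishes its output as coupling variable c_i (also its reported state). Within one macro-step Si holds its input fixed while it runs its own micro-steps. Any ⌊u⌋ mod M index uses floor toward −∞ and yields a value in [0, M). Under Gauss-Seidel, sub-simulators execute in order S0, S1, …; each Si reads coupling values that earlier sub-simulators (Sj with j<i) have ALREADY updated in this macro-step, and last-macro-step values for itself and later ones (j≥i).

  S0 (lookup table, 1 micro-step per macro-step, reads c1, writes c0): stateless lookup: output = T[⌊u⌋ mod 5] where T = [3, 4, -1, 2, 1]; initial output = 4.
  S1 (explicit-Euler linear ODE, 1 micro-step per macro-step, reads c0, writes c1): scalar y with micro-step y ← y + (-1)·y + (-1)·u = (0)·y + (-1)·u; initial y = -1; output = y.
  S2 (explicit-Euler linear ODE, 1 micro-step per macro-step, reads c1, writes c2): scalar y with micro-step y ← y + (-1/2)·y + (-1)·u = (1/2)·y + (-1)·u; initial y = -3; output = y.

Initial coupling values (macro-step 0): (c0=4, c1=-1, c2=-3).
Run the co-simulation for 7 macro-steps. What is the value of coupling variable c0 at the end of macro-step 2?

c0 at macro-step 2 = 1

macro 1: S0 reads c1=-1 → after 1×micro: 1; S1 reads c0=1 → after 1×micro: -1; S2 reads c1=-1 → after 1×micro: -1/2 ⇒ (c0=1, c1=-1, c2=-1/2)
macro 2: S0 reads c1=-1 → after 1×micro: 1; S1 reads c0=1 → after 1×micro: -1; S2 reads c1=-1 → after 1×micro: 3/4 ⇒ (c0=1, c1=-1, c2=3/4)
macro 3: S0 reads c1=-1 → after 1×micro: 1; S1 reads c0=1 → after 1×micro: -1; S2 reads c1=-1 → after 1×micro: 11/8 ⇒ (c0=1, c1=-1, c2=11/8)
macro 4: S0 reads c1=-1 → after 1×micro: 1; S1 reads c0=1 → after 1×micro: -1; S2 reads c1=-1 → after 1×micro: 27/16 ⇒ (c0=1, c1=-1, c2=27/16)
macro 5: S0 reads c1=-1 → after 1×micro: 1; S1 reads c0=1 → after 1×micro: -1; S2 reads c1=-1 → after 1×micro: 59/32 ⇒ (c0=1, c1=-1, c2=59/32)
macro 6: S0 reads c1=-1 → after 1×micro: 1; S1 reads c0=1 → after 1×micro: -1; S2 reads c1=-1 → after 1×micro: 123/64 ⇒ (c0=1, c1=-1, c2=123/64)
macro 7: S0 reads c1=-1 → after 1×micro: 1; S1 reads c0=1 → after 1×micro: -1; S2 reads c1=-1 → after 1×micro: 251/128 ⇒ (c0=1, c1=-1, c2=251/128)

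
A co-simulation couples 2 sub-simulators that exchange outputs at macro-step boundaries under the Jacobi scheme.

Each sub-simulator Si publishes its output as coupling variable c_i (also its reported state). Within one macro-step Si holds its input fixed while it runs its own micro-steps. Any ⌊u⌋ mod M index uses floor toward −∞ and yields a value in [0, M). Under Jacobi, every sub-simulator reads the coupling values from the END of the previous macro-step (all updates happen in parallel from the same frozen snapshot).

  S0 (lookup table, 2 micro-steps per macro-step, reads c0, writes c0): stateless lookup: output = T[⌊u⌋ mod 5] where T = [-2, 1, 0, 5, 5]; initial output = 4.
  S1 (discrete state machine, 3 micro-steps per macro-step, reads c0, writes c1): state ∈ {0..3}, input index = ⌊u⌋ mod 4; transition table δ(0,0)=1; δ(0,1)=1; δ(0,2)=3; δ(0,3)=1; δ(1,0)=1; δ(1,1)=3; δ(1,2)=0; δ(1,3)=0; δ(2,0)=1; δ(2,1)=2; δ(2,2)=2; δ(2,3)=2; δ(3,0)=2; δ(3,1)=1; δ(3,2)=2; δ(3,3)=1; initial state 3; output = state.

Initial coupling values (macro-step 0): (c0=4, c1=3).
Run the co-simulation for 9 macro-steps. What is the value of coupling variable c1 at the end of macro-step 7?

macro 1: S0 reads c0=4 → after 2×micro: 5; S1 reads c0=4 → after 3×micro: 1 ⇒ (c0=5, c1=1)
macro 2: S0 reads c0=5 → after 2×micro: -2; S1 reads c0=5 → after 3×micro: 3 ⇒ (c0=-2, c1=3)
macro 3: S0 reads c0=-2 → after 2×micro: 5; S1 reads c0=-2 → after 3×micro: 2 ⇒ (c0=5, c1=2)
macro 4: S0 reads c0=5 → after 2×micro: -2; S1 reads c0=5 → after 3×micro: 2 ⇒ (c0=-2, c1=2)
macro 5: S0 reads c0=-2 → after 2×micro: 5; S1 reads c0=-2 → after 3×micro: 2 ⇒ (c0=5, c1=2)
macro 6: S0 reads c0=5 → after 2×micro: -2; S1 reads c0=5 → after 3×micro: 2 ⇒ (c0=-2, c1=2)
macro 7: S0 reads c0=-2 → after 2×micro: 5; S1 reads c0=-2 → after 3×micro: 2 ⇒ (c0=5, c1=2)
macro 8: S0 reads c0=5 → after 2×micro: -2; S1 reads c0=5 → after 3×micro: 2 ⇒ (c0=-2, c1=2)
macro 9: S0 reads c0=-2 → after 2×micro: 5; S1 reads c0=-2 → after 3×micro: 2 ⇒ (c0=5, c1=2)

c1 at macro-step 7 = 2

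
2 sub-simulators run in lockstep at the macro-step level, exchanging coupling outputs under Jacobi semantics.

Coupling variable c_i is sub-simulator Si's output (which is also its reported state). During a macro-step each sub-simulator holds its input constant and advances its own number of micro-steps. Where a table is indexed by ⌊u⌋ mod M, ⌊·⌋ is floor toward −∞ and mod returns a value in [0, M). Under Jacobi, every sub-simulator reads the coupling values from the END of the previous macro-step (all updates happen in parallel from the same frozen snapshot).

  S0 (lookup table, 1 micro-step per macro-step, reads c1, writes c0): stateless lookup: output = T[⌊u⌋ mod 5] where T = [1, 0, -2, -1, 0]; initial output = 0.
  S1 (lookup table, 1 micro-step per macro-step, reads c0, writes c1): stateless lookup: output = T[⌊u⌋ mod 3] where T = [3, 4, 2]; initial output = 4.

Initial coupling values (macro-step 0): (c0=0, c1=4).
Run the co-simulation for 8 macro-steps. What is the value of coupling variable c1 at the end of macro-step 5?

c1 at macro-step 5 = 4

macro 1: S0 reads c1=4 → after 1×micro: 0; S1 reads c0=0 → after 1×micro: 3 ⇒ (c0=0, c1=3)
macro 2: S0 reads c1=3 → after 1×micro: -1; S1 reads c0=0 → after 1×micro: 3 ⇒ (c0=-1, c1=3)
macro 3: S0 reads c1=3 → after 1×micro: -1; S1 reads c0=-1 → after 1×micro: 2 ⇒ (c0=-1, c1=2)
macro 4: S0 reads c1=2 → after 1×micro: -2; S1 reads c0=-1 → after 1×micro: 2 ⇒ (c0=-2, c1=2)
macro 5: S0 reads c1=2 → after 1×micro: -2; S1 reads c0=-2 → after 1×micro: 4 ⇒ (c0=-2, c1=4)
macro 6: S0 reads c1=4 → after 1×micro: 0; S1 reads c0=-2 → after 1×micro: 4 ⇒ (c0=0, c1=4)
macro 7: S0 reads c1=4 → after 1×micro: 0; S1 reads c0=0 → after 1×micro: 3 ⇒ (c0=0, c1=3)
macro 8: S0 reads c1=3 → after 1×micro: -1; S1 reads c0=0 → after 1×micro: 3 ⇒ (c0=-1, c1=3)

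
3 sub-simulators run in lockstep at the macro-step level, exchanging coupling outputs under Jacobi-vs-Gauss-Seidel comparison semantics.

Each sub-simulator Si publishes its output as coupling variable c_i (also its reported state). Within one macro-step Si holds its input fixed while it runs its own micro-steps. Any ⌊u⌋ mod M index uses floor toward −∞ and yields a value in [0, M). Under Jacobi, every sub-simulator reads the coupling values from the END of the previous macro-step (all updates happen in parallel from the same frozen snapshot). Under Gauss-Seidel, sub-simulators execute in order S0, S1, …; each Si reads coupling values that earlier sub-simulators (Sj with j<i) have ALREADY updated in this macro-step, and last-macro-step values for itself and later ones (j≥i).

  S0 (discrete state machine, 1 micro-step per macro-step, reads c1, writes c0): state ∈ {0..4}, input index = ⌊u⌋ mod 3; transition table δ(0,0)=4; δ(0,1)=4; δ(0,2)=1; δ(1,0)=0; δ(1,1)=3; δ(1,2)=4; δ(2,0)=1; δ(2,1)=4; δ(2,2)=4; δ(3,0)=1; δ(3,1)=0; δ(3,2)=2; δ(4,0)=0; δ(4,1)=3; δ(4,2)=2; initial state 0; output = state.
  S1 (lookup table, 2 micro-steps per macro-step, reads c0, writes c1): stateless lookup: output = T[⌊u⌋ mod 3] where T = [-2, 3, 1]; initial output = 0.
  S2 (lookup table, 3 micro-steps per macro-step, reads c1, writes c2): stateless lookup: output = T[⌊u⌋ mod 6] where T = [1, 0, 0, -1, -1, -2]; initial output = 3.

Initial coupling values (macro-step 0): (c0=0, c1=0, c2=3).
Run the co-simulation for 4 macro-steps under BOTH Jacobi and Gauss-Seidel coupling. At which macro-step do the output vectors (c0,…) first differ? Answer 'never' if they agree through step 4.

[Jacobi] macro 1: S0 reads c1=0 → after 1×micro: 4; S1 reads c0=0 → after 2×micro: -2; S2 reads c1=0 → after 3×micro: 1 ⇒ (c0=4, c1=-2, c2=1)
[Jacobi] macro 2: S0 reads c1=-2 → after 1×micro: 3; S1 reads c0=4 → after 2×micro: 3; S2 reads c1=-2 → after 3×micro: -1 ⇒ (c0=3, c1=3, c2=-1)
[Jacobi] macro 3: S0 reads c1=3 → after 1×micro: 1; S1 reads c0=3 → after 2×micro: -2; S2 reads c1=3 → after 3×micro: -1 ⇒ (c0=1, c1=-2, c2=-1)
[Jacobi] macro 4: S0 reads c1=-2 → after 1×micro: 3; S1 reads c0=1 → after 2×micro: 3; S2 reads c1=-2 → after 3×micro: -1 ⇒ (c0=3, c1=3, c2=-1)
[Gauss-Seidel] macro 1: S0 reads c1=0 → after 1×micro: 4; S1 reads c0=4 → after 2×micro: 3; S2 reads c1=3 → after 3×micro: -1 ⇒ (c0=4, c1=3, c2=-1)
[Gauss-Seidel] macro 2: S0 reads c1=3 → after 1×micro: 0; S1 reads c0=0 → after 2×micro: -2; S2 reads c1=-2 → after 3×micro: -1 ⇒ (c0=0, c1=-2, c2=-1)
[Gauss-Seidel] macro 3: S0 reads c1=-2 → after 1×micro: 4; S1 reads c0=4 → after 2×micro: 3; S2 reads c1=3 → after 3×micro: -1 ⇒ (c0=4, c1=3, c2=-1)
[Gauss-Seidel] macro 4: S0 reads c1=3 → after 1×micro: 0; S1 reads c0=0 → after 2×micro: -2; S2 reads c1=-2 → after 3×micro: -1 ⇒ (c0=0, c1=-2, c2=-1)

first divergence at macro-step: 1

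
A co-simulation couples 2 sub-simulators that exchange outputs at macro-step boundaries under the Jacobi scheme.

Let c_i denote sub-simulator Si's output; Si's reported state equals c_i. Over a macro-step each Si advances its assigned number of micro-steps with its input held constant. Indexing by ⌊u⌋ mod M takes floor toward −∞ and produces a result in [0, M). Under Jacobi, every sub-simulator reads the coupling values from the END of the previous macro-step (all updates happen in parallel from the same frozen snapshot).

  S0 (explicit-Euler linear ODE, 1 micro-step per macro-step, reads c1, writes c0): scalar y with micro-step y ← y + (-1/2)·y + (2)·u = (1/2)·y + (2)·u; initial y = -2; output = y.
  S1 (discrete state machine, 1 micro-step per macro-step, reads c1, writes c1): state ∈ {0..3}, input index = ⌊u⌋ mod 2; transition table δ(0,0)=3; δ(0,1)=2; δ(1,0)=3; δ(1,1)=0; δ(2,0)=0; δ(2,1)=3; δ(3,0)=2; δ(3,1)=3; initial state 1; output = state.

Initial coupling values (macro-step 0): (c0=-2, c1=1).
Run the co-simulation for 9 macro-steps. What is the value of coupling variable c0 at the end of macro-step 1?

c0 at macro-step 1 = 1

macro 1: S0 reads c1=1 → after 1×micro: 1; S1 reads c1=1 → after 1×micro: 0 ⇒ (c0=1, c1=0)
macro 2: S0 reads c1=0 → after 1×micro: 1/2; S1 reads c1=0 → after 1×micro: 3 ⇒ (c0=1/2, c1=3)
macro 3: S0 reads c1=3 → after 1×micro: 25/4; S1 reads c1=3 → after 1×micro: 3 ⇒ (c0=25/4, c1=3)
macro 4: S0 reads c1=3 → after 1×micro: 73/8; S1 reads c1=3 → after 1×micro: 3 ⇒ (c0=73/8, c1=3)
macro 5: S0 reads c1=3 → after 1×micro: 169/16; S1 reads c1=3 → after 1×micro: 3 ⇒ (c0=169/16, c1=3)
macro 6: S0 reads c1=3 → after 1×micro: 361/32; S1 reads c1=3 → after 1×micro: 3 ⇒ (c0=361/32, c1=3)
macro 7: S0 reads c1=3 → after 1×micro: 745/64; S1 reads c1=3 → after 1×micro: 3 ⇒ (c0=745/64, c1=3)
macro 8: S0 reads c1=3 → after 1×micro: 1513/128; S1 reads c1=3 → after 1×micro: 3 ⇒ (c0=1513/128, c1=3)
macro 9: S0 reads c1=3 → after 1×micro: 3049/256; S1 reads c1=3 → after 1×micro: 3 ⇒ (c0=3049/256, c1=3)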